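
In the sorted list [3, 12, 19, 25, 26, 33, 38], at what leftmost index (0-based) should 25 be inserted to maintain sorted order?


List is sorted: [3, 12, 19, 25, 26, 33, 38]
We need the leftmost position where 25 can be inserted, i.e. the first index whose element is >= 25 (or the end of the list if none is).
Binary search with low=0, high=7 (0-based indices):
  low=0, high=7, mid=3: a[3]=25 >= 25, so high = 3
  low=0, high=3, mid=1: a[1]=12 < 25, so low = 2
  low=2, high=3, mid=2: a[2]=19 < 25, so low = 3
Now low = high = 3, so the insertion index is 3.
Final answer: 3


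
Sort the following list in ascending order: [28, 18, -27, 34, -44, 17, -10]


Original list: [28, 18, -27, 34, -44, 17, -10]
Repeatedly take the smallest remaining element:
  Remaining [28, 18, -27, 34, -44, 17, -10] -> smallest is -44
  Remaining [28, 18, -27, 34, 17, -10] -> smallest is -27
  Remaining [28, 18, 34, 17, -10] -> smallest is -10
  Remaining [28, 18, 34, 17] -> smallest is 17
  Remaining [28, 18, 34] -> smallest is 18
  Remaining [28, 34] -> smallest is 28
  Remaining [34] -> smallest is 34
Collecting the picks in order gives the sorted list.
Final answer: [-44, -27, -10, 17, 18, 28, 34]


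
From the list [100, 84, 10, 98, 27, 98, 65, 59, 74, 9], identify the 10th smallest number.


Sort ascending: [9, 10, 27, 59, 65, 74, 84, 98, 98, 100]
The 10th element (1-indexed) is at index 9.
Value = 100
Final answer: 100


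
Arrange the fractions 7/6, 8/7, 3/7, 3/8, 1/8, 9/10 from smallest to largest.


Convert to decimal for comparison:
  7/6 = 1.1667
  8/7 = 1.1429
  3/7 = 0.4286
  3/8 = 0.375
  1/8 = 0.125
  9/10 = 0.9
Decimals in increasing order: 0.125 < 0.375 < 0.4286 < 0.9 < 1.1429 < 1.1667
Writing each back as its fraction gives the sorted order.
Final answer: 1/8, 3/8, 3/7, 9/10, 8/7, 7/6


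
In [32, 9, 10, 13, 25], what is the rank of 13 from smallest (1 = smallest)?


Sort ascending: [9, 10, 13, 25, 32]
Find 13 in the sorted list.
13 is at position 3 (1-indexed).
Final answer: 3


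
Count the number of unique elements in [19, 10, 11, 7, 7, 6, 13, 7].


List all unique values:
Distinct values: [6, 7, 10, 11, 13, 19]
Count = 6
Final answer: 6


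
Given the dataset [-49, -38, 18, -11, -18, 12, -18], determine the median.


First, sort the list: [-49, -38, -18, -18, -11, 12, 18]
The list has 7 elements (odd count).
The middle index is 3 (0-based), and the element there is -18.
Final answer: -18


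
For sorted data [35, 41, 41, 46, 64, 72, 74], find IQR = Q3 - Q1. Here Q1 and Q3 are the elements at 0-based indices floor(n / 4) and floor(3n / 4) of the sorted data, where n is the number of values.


The data has n = 7 elements.
Q1 index = floor(7 / 4) = floor(1.75) = 1; Q3 index = floor(3 * 7 / 4) = floor(5.25) = 5
Q1 = element at index 1 = 41
Q3 = element at index 5 = 72
IQR = 72 - 41 = 31
Final answer: 31


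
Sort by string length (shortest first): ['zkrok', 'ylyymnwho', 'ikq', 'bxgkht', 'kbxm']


Compute lengths:
  'zkrok' has length 5
  'ylyymnwho' has length 9
  'ikq' has length 3
  'bxgkht' has length 6
  'kbxm' has length 4
Lengths in increasing order: 3 < 4 < 5 < 6 < 9
Listing the words in that order gives the answer.
Final answer: ['ikq', 'kbxm', 'zkrok', 'bxgkht', 'ylyymnwho']


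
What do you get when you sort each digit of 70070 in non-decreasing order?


The number 70070 has digits: 7, 0, 0, 7, 0
Sorted: 0, 0, 0, 7, 7
Joining the sorted digits gives the result.
Final answer: 00077


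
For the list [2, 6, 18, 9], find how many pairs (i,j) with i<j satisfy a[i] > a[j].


For each element, count the later elements that are smaller than it:
  2 (index 0): smaller elements after it = [] -> 0
  6 (index 1): smaller elements after it = [] -> 0
  18 (index 2): smaller elements after it = [9] -> 1
Total inversions = 0 + 0 + 1 = 1
Final answer: 1


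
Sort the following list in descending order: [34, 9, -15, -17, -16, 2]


Original list: [34, 9, -15, -17, -16, 2]
Repeatedly take the largest remaining element:
  Remaining [34, 9, -15, -17, -16, 2] -> largest is 34
  Remaining [9, -15, -17, -16, 2] -> largest is 9
  Remaining [-15, -17, -16, 2] -> largest is 2
  Remaining [-15, -17, -16] -> largest is -15
  Remaining [-17, -16] -> largest is -16
  Remaining [-17] -> largest is -17
Collecting the picks in order gives the descending list.
Final answer: [34, 9, 2, -15, -16, -17]


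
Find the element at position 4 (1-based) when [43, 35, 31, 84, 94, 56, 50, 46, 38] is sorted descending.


Sort descending: [94, 84, 56, 50, 46, 43, 38, 35, 31]
The 4th element (1-indexed) is at index 3.
Value = 50
Final answer: 50


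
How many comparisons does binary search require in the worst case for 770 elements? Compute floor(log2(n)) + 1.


Binary search halves the search space each step.
Maximum comparisons = floor(log2(770)) + 1
log2(770) = 9.5887
floor(log2(770)) = 9, so 9 + 1 = 10
Final answer: 10


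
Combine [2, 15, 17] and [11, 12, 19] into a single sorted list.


List A: [2, 15, 17]
List B: [11, 12, 19]
Repeatedly compare the front elements and take the smaller:
  2 vs 11 -> take 2
  15 vs 11 -> take 11
  15 vs 12 -> take 12
  15 vs 19 -> take 15
  17 vs 19 -> take 17
  A is exhausted; append the rest of B: [19]
Final answer: [2, 11, 12, 15, 17, 19]


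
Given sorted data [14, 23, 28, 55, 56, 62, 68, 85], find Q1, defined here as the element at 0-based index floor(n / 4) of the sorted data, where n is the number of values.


The list has n = 8 elements.
Q1 index = floor(8 / 4) = floor(2) = 2
Counting from index 0 in the sorted data, the element at index 2 is 28.
Final answer: 28


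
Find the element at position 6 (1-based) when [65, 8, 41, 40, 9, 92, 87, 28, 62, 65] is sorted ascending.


Sort ascending: [8, 9, 28, 40, 41, 62, 65, 65, 87, 92]
The 6th element (1-indexed) is at index 5.
Value = 62
Final answer: 62


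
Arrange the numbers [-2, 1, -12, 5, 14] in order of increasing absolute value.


Compute absolute values:
  |-2| = 2
  |1| = 1
  |-12| = 12
  |5| = 5
  |14| = 14
Absolute values in increasing order: 1 < 2 < 5 < 12 < 14
Listing the original numbers in that order gives the answer.
Final answer: [1, -2, 5, -12, 14]


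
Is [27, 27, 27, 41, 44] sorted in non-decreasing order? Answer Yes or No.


Check consecutive pairs:
  27 <= 27? True
  27 <= 27? True
  27 <= 41? True
  41 <= 44? True
Every consecutive pair is in order, so the list is non-decreasing.
Final answer: Yes


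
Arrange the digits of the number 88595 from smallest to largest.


The number 88595 has digits: 8, 8, 5, 9, 5
Sorted: 5, 5, 8, 8, 9
Joining the sorted digits gives the result.
Final answer: 55889


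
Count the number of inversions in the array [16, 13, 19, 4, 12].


For each element, count the later elements that are smaller than it:
  16 (index 0): smaller elements after it = [13, 4, 12] -> 3
  13 (index 1): smaller elements after it = [4, 12] -> 2
  19 (index 2): smaller elements after it = [4, 12] -> 2
  4 (index 3): smaller elements after it = [] -> 0
Total inversions = 3 + 2 + 2 + 0 = 7
Final answer: 7


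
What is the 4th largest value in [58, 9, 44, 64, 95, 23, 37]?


Sort descending: [95, 64, 58, 44, 37, 23, 9]
The 4th element (1-indexed) is at index 3.
Value = 44
Final answer: 44


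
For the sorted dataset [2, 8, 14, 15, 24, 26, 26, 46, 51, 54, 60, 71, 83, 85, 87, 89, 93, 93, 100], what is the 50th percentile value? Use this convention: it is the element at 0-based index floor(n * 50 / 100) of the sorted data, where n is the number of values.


The dataset has n = 19 elements.
Index = floor(19 * 50 / 100) = floor(950 / 100) = floor(9.5) = 9
Counting from index 0 in the sorted data, the element at index 9 is 54.
Final answer: 54


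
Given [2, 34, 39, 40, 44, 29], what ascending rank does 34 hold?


Sort ascending: [2, 29, 34, 39, 40, 44]
Find 34 in the sorted list.
34 is at position 3 (1-indexed).
Final answer: 3


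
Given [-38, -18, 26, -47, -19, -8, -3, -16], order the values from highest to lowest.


Original list: [-38, -18, 26, -47, -19, -8, -3, -16]
Repeatedly take the largest remaining element:
  Remaining [-38, -18, 26, -47, -19, -8, -3, -16] -> largest is 26
  Remaining [-38, -18, -47, -19, -8, -3, -16] -> largest is -3
  Remaining [-38, -18, -47, -19, -8, -16] -> largest is -8
  Remaining [-38, -18, -47, -19, -16] -> largest is -16
  Remaining [-38, -18, -47, -19] -> largest is -18
  Remaining [-38, -47, -19] -> largest is -19
  Remaining [-38, -47] -> largest is -38
  Remaining [-47] -> largest is -47
Collecting the picks in order gives the descending list.
Final answer: [26, -3, -8, -16, -18, -19, -38, -47]


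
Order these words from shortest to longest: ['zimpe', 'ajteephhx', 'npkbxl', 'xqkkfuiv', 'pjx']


Compute lengths:
  'zimpe' has length 5
  'ajteephhx' has length 9
  'npkbxl' has length 6
  'xqkkfuiv' has length 8
  'pjx' has length 3
Lengths in increasing order: 3 < 5 < 6 < 8 < 9
Listing the words in that order gives the answer.
Final answer: ['pjx', 'zimpe', 'npkbxl', 'xqkkfuiv', 'ajteephhx']


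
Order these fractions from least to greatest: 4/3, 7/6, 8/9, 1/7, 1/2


Convert to decimal for comparison:
  4/3 = 1.3333
  7/6 = 1.1667
  8/9 = 0.8889
  1/7 = 0.1429
  1/2 = 0.5
Decimals in increasing order: 0.1429 < 0.5 < 0.8889 < 1.1667 < 1.3333
Writing each back as its fraction gives the sorted order.
Final answer: 1/7, 1/2, 8/9, 7/6, 4/3


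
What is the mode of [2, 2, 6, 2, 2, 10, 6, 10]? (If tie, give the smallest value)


Count the frequency of each value:
  2 appears 4 time(s)
  6 appears 2 time(s)
  10 appears 2 time(s)
Maximum frequency is 4.
Only 2 reaches that frequency, so it is the mode.
Final answer: 2


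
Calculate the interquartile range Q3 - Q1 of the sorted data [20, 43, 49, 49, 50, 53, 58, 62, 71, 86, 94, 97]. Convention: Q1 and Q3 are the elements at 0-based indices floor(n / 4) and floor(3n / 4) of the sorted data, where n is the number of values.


The data has n = 12 elements.
Q1 index = floor(12 / 4) = floor(3) = 3; Q3 index = floor(3 * 12 / 4) = floor(9) = 9
Q1 = element at index 3 = 49
Q3 = element at index 9 = 86
IQR = 86 - 49 = 37
Final answer: 37


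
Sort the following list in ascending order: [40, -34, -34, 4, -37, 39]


Original list: [40, -34, -34, 4, -37, 39]
Repeatedly take the smallest remaining element:
  Remaining [40, -34, -34, 4, -37, 39] -> smallest is -37
  Remaining [40, -34, -34, 4, 39] -> smallest is -34
  Remaining [40, -34, 4, 39] -> smallest is -34
  Remaining [40, 4, 39] -> smallest is 4
  Remaining [40, 39] -> smallest is 39
  Remaining [40] -> smallest is 40
Collecting the picks in order gives the sorted list.
Final answer: [-37, -34, -34, 4, 39, 40]


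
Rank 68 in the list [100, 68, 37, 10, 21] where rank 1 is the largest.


Sort descending: [100, 68, 37, 21, 10]
Find 68 in the sorted list.
68 is at position 2.
Final answer: 2


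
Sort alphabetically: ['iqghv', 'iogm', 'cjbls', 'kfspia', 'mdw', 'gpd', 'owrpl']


Compare strings character by character (the first differing letter decides):
  'cjbls' < 'gpd' since 'c' < 'g' at position 1
  'gpd' < 'iogm' since 'g' < 'i' at position 1
  'iogm' < 'iqghv' since 'o' < 'q' at position 2
  'iqghv' < 'kfspia' since 'i' < 'k' at position 1
  'kfspia' < 'mdw' since 'k' < 'm' at position 1
  'mdw' < 'owrpl' since 'm' < 'o' at position 1
Chaining these comparisons gives the alphabetical order.
Final answer: ['cjbls', 'gpd', 'iogm', 'iqghv', 'kfspia', 'mdw', 'owrpl']


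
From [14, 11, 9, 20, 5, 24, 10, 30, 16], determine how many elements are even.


Check each element:
  14 is even
  11 is odd
  9 is odd
  20 is even
  5 is odd
  24 is even
  10 is even
  30 is even
  16 is even
Evens: [14, 20, 24, 10, 30, 16]
Count of evens = 6
Final answer: 6


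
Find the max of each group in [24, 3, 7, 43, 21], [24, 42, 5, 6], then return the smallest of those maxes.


Find max of each group:
  Group 1: [24, 3, 7, 43, 21] -> max = 43
  Group 2: [24, 42, 5, 6] -> max = 42
Maxes: [43, 42]
Minimum of maxes = 42
Final answer: 42


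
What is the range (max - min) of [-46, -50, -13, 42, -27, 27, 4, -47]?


Maximum value: 42
Minimum value: -50
Range = 42 - (-50) = 92
Final answer: 92


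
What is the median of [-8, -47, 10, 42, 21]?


First, sort the list: [-47, -8, 10, 21, 42]
The list has 5 elements (odd count).
The middle index is 2 (0-based), and the element there is 10.
Final answer: 10


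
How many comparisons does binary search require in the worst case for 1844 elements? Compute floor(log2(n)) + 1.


Binary search halves the search space each step.
Maximum comparisons = floor(log2(1844)) + 1
log2(1844) = 10.8486
floor(log2(1844)) = 10, so 10 + 1 = 11
Final answer: 11


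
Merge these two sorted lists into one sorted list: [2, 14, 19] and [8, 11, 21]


List A: [2, 14, 19]
List B: [8, 11, 21]
Repeatedly compare the front elements and take the smaller:
  2 vs 8 -> take 2
  14 vs 8 -> take 8
  14 vs 11 -> take 11
  14 vs 21 -> take 14
  19 vs 21 -> take 19
  A is exhausted; append the rest of B: [21]
Final answer: [2, 8, 11, 14, 19, 21]


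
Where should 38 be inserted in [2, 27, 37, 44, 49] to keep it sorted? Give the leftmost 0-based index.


List is sorted: [2, 27, 37, 44, 49]
We need the leftmost position where 38 can be inserted, i.e. the first index whose element is >= 38 (or the end of the list if none is).
Binary search with low=0, high=5 (0-based indices):
  low=0, high=5, mid=2: a[2]=37 < 38, so low = 3
  low=3, high=5, mid=4: a[4]=49 >= 38, so high = 4
  low=3, high=4, mid=3: a[3]=44 >= 38, so high = 3
Now low = high = 3, so the insertion index is 3.
Final answer: 3


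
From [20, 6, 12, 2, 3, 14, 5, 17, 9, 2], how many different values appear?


List all unique values:
Distinct values: [2, 3, 5, 6, 9, 12, 14, 17, 20]
Count = 9
Final answer: 9


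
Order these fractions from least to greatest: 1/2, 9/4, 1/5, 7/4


Convert to decimal for comparison:
  1/2 = 0.5
  9/4 = 2.25
  1/5 = 0.2
  7/4 = 1.75
Decimals in increasing order: 0.2 < 0.5 < 1.75 < 2.25
Writing each back as its fraction gives the sorted order.
Final answer: 1/5, 1/2, 7/4, 9/4


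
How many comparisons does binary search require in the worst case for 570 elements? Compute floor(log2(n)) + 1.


Binary search halves the search space each step.
Maximum comparisons = floor(log2(570)) + 1
log2(570) = 9.1548
floor(log2(570)) = 9, so 9 + 1 = 10
Final answer: 10


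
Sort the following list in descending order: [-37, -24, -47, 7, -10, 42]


Original list: [-37, -24, -47, 7, -10, 42]
Repeatedly take the largest remaining element:
  Remaining [-37, -24, -47, 7, -10, 42] -> largest is 42
  Remaining [-37, -24, -47, 7, -10] -> largest is 7
  Remaining [-37, -24, -47, -10] -> largest is -10
  Remaining [-37, -24, -47] -> largest is -24
  Remaining [-37, -47] -> largest is -37
  Remaining [-47] -> largest is -47
Collecting the picks in order gives the descending list.
Final answer: [42, 7, -10, -24, -37, -47]


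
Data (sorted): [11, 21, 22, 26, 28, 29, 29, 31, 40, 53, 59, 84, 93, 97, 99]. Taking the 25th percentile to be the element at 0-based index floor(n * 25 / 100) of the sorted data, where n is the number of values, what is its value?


The dataset has n = 15 elements.
Index = floor(15 * 25 / 100) = floor(375 / 100) = floor(3.75) = 3
Counting from index 0 in the sorted data, the element at index 3 is 26.
Final answer: 26


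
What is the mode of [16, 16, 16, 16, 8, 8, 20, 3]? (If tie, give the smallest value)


Count the frequency of each value:
  3 appears 1 time(s)
  8 appears 2 time(s)
  16 appears 4 time(s)
  20 appears 1 time(s)
Maximum frequency is 4.
Only 16 reaches that frequency, so it is the mode.
Final answer: 16


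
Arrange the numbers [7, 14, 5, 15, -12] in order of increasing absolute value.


Compute absolute values:
  |7| = 7
  |14| = 14
  |5| = 5
  |15| = 15
  |-12| = 12
Absolute values in increasing order: 5 < 7 < 12 < 14 < 15
Listing the original numbers in that order gives the answer.
Final answer: [5, 7, -12, 14, 15]


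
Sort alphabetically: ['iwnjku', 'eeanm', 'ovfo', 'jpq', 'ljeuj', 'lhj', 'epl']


Compare strings character by character (the first differing letter decides):
  'eeanm' < 'epl' since 'e' < 'p' at position 2
  'epl' < 'iwnjku' since 'e' < 'i' at position 1
  'iwnjku' < 'jpq' since 'i' < 'j' at position 1
  'jpq' < 'lhj' since 'j' < 'l' at position 1
  'lhj' < 'ljeuj' since 'h' < 'j' at position 2
  'ljeuj' < 'ovfo' since 'l' < 'o' at position 1
Chaining these comparisons gives the alphabetical order.
Final answer: ['eeanm', 'epl', 'iwnjku', 'jpq', 'lhj', 'ljeuj', 'ovfo']


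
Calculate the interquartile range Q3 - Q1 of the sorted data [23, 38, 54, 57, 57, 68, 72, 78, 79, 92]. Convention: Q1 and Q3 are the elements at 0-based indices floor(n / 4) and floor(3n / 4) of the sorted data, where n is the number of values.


The data has n = 10 elements.
Q1 index = floor(10 / 4) = floor(2.5) = 2; Q3 index = floor(3 * 10 / 4) = floor(7.5) = 7
Q1 = element at index 2 = 54
Q3 = element at index 7 = 78
IQR = 78 - 54 = 24
Final answer: 24


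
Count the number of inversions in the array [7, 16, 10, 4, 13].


For each element, count the later elements that are smaller than it:
  7 (index 0): smaller elements after it = [4] -> 1
  16 (index 1): smaller elements after it = [10, 4, 13] -> 3
  10 (index 2): smaller elements after it = [4] -> 1
  4 (index 3): smaller elements after it = [] -> 0
Total inversions = 1 + 3 + 1 + 0 = 5
Final answer: 5


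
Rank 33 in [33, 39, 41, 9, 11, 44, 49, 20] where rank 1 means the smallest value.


Sort ascending: [9, 11, 20, 33, 39, 41, 44, 49]
Find 33 in the sorted list.
33 is at position 4 (1-indexed).
Final answer: 4


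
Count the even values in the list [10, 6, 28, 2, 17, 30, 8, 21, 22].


Check each element:
  10 is even
  6 is even
  28 is even
  2 is even
  17 is odd
  30 is even
  8 is even
  21 is odd
  22 is even
Evens: [10, 6, 28, 2, 30, 8, 22]
Count of evens = 7
Final answer: 7


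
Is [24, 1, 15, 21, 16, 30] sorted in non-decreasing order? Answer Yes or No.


Check consecutive pairs:
  24 <= 1? False
  1 <= 15? True
  15 <= 21? True
  21 <= 16? False
  16 <= 30? True
2 consecutive pair(s) are out of order, so the list is not sorted.
Final answer: No


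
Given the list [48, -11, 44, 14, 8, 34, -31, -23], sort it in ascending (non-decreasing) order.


Original list: [48, -11, 44, 14, 8, 34, -31, -23]
Repeatedly take the smallest remaining element:
  Remaining [48, -11, 44, 14, 8, 34, -31, -23] -> smallest is -31
  Remaining [48, -11, 44, 14, 8, 34, -23] -> smallest is -23
  Remaining [48, -11, 44, 14, 8, 34] -> smallest is -11
  Remaining [48, 44, 14, 8, 34] -> smallest is 8
  Remaining [48, 44, 14, 34] -> smallest is 14
  Remaining [48, 44, 34] -> smallest is 34
  Remaining [48, 44] -> smallest is 44
  Remaining [48] -> smallest is 48
Collecting the picks in order gives the sorted list.
Final answer: [-31, -23, -11, 8, 14, 34, 44, 48]


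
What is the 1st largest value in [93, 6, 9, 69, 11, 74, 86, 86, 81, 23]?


Sort descending: [93, 86, 86, 81, 74, 69, 23, 11, 9, 6]
The 1st element (1-indexed) is at index 0.
Value = 93
Final answer: 93


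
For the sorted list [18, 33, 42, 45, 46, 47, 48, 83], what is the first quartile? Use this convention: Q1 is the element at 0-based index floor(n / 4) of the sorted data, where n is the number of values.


The list has n = 8 elements.
Q1 index = floor(8 / 4) = floor(2) = 2
Counting from index 0 in the sorted data, the element at index 2 is 42.
Final answer: 42


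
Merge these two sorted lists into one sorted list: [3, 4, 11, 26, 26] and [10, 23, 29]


List A: [3, 4, 11, 26, 26]
List B: [10, 23, 29]
Repeatedly compare the front elements and take the smaller:
  3 vs 10 -> take 3
  4 vs 10 -> take 4
  11 vs 10 -> take 10
  11 vs 23 -> take 11
  26 vs 23 -> take 23
  26 vs 29 -> take 26
  26 vs 29 -> take 26
  A is exhausted; append the rest of B: [29]
Final answer: [3, 4, 10, 11, 23, 26, 26, 29]


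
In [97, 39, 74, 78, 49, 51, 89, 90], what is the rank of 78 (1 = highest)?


Sort descending: [97, 90, 89, 78, 74, 51, 49, 39]
Find 78 in the sorted list.
78 is at position 4.
Final answer: 4


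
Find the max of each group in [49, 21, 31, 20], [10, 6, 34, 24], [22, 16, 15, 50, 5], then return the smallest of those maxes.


Find max of each group:
  Group 1: [49, 21, 31, 20] -> max = 49
  Group 2: [10, 6, 34, 24] -> max = 34
  Group 3: [22, 16, 15, 50, 5] -> max = 50
Maxes: [49, 34, 50]
Minimum of maxes = 34
Final answer: 34


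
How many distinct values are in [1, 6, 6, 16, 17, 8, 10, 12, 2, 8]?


List all unique values:
Distinct values: [1, 2, 6, 8, 10, 12, 16, 17]
Count = 8
Final answer: 8


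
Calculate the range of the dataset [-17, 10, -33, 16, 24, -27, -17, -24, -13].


Maximum value: 24
Minimum value: -33
Range = 24 - (-33) = 57
Final answer: 57


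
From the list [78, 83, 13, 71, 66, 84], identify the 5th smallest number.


Sort ascending: [13, 66, 71, 78, 83, 84]
The 5th element (1-indexed) is at index 4.
Value = 83
Final answer: 83


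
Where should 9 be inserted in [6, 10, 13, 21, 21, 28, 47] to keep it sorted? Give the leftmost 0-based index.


List is sorted: [6, 10, 13, 21, 21, 28, 47]
We need the leftmost position where 9 can be inserted, i.e. the first index whose element is >= 9 (or the end of the list if none is).
Binary search with low=0, high=7 (0-based indices):
  low=0, high=7, mid=3: a[3]=21 >= 9, so high = 3
  low=0, high=3, mid=1: a[1]=10 >= 9, so high = 1
  low=0, high=1, mid=0: a[0]=6 < 9, so low = 1
Now low = high = 1, so the insertion index is 1.
Final answer: 1


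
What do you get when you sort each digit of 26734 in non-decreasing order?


The number 26734 has digits: 2, 6, 7, 3, 4
Sorted: 2, 3, 4, 6, 7
Joining the sorted digits gives the result.
Final answer: 23467


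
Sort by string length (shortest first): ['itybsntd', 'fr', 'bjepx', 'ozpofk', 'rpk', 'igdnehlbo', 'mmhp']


Compute lengths:
  'itybsntd' has length 8
  'fr' has length 2
  'bjepx' has length 5
  'ozpofk' has length 6
  'rpk' has length 3
  'igdnehlbo' has length 9
  'mmhp' has length 4
Lengths in increasing order: 2 < 3 < 4 < 5 < 6 < 8 < 9
Listing the words in that order gives the answer.
Final answer: ['fr', 'rpk', 'mmhp', 'bjepx', 'ozpofk', 'itybsntd', 'igdnehlbo']


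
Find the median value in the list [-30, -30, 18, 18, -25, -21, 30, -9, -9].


First, sort the list: [-30, -30, -25, -21, -9, -9, 18, 18, 30]
The list has 9 elements (odd count).
The middle index is 4 (0-based), and the element there is -9.
Final answer: -9


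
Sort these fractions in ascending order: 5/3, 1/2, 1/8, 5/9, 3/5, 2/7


Convert to decimal for comparison:
  5/3 = 1.6667
  1/2 = 0.5
  1/8 = 0.125
  5/9 = 0.5556
  3/5 = 0.6
  2/7 = 0.2857
Decimals in increasing order: 0.125 < 0.2857 < 0.5 < 0.5556 < 0.6 < 1.6667
Writing each back as its fraction gives the sorted order.
Final answer: 1/8, 2/7, 1/2, 5/9, 3/5, 5/3


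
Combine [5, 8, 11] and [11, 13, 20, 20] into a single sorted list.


List A: [5, 8, 11]
List B: [11, 13, 20, 20]
Repeatedly compare the front elements and take the smaller:
  5 vs 11 -> take 5
  8 vs 11 -> take 8
  11 vs 11 -> take 11
  A is exhausted; append the rest of B: [11, 13, 20, 20]
Final answer: [5, 8, 11, 11, 13, 20, 20]


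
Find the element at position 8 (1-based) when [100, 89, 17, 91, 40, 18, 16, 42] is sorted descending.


Sort descending: [100, 91, 89, 42, 40, 18, 17, 16]
The 8th element (1-indexed) is at index 7.
Value = 16
Final answer: 16


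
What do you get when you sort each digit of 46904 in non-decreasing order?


The number 46904 has digits: 4, 6, 9, 0, 4
Sorted: 0, 4, 4, 6, 9
Joining the sorted digits gives the result.
Final answer: 04469


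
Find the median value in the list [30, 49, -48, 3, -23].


First, sort the list: [-48, -23, 3, 30, 49]
The list has 5 elements (odd count).
The middle index is 2 (0-based), and the element there is 3.
Final answer: 3


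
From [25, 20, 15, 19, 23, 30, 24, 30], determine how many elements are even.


Check each element:
  25 is odd
  20 is even
  15 is odd
  19 is odd
  23 is odd
  30 is even
  24 is even
  30 is even
Evens: [20, 30, 24, 30]
Count of evens = 4
Final answer: 4


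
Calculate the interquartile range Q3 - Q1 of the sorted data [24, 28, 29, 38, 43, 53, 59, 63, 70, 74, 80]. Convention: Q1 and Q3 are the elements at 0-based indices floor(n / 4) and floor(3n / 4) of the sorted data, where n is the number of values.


The data has n = 11 elements.
Q1 index = floor(11 / 4) = floor(2.75) = 2; Q3 index = floor(3 * 11 / 4) = floor(8.25) = 8
Q1 = element at index 2 = 29
Q3 = element at index 8 = 70
IQR = 70 - 29 = 41
Final answer: 41


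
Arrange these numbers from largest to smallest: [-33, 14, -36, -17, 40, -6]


Original list: [-33, 14, -36, -17, 40, -6]
Repeatedly take the largest remaining element:
  Remaining [-33, 14, -36, -17, 40, -6] -> largest is 40
  Remaining [-33, 14, -36, -17, -6] -> largest is 14
  Remaining [-33, -36, -17, -6] -> largest is -6
  Remaining [-33, -36, -17] -> largest is -17
  Remaining [-33, -36] -> largest is -33
  Remaining [-36] -> largest is -36
Collecting the picks in order gives the descending list.
Final answer: [40, 14, -6, -17, -33, -36]


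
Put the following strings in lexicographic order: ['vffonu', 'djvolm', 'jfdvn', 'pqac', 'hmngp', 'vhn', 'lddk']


Compare strings character by character (the first differing letter decides):
  'djvolm' < 'hmngp' since 'd' < 'h' at position 1
  'hmngp' < 'jfdvn' since 'h' < 'j' at position 1
  'jfdvn' < 'lddk' since 'j' < 'l' at position 1
  'lddk' < 'pqac' since 'l' < 'p' at position 1
  'pqac' < 'vffonu' since 'p' < 'v' at position 1
  'vffonu' < 'vhn' since 'f' < 'h' at position 2
Chaining these comparisons gives the alphabetical order.
Final answer: ['djvolm', 'hmngp', 'jfdvn', 'lddk', 'pqac', 'vffonu', 'vhn']


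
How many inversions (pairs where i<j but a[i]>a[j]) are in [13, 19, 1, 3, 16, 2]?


For each element, count the later elements that are smaller than it:
  13 (index 0): smaller elements after it = [1, 3, 2] -> 3
  19 (index 1): smaller elements after it = [1, 3, 16, 2] -> 4
  1 (index 2): smaller elements after it = [] -> 0
  3 (index 3): smaller elements after it = [2] -> 1
  16 (index 4): smaller elements after it = [2] -> 1
Total inversions = 3 + 4 + 0 + 1 + 1 = 9
Final answer: 9


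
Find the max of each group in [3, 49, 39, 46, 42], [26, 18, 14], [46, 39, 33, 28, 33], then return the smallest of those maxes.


Find max of each group:
  Group 1: [3, 49, 39, 46, 42] -> max = 49
  Group 2: [26, 18, 14] -> max = 26
  Group 3: [46, 39, 33, 28, 33] -> max = 46
Maxes: [49, 26, 46]
Minimum of maxes = 26
Final answer: 26


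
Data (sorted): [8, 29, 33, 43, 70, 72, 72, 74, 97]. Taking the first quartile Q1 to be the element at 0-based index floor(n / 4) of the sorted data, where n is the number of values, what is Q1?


The list has n = 9 elements.
Q1 index = floor(9 / 4) = floor(2.25) = 2
Counting from index 0 in the sorted data, the element at index 2 is 33.
Final answer: 33


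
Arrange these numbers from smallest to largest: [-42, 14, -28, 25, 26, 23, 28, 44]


Original list: [-42, 14, -28, 25, 26, 23, 28, 44]
Repeatedly take the smallest remaining element:
  Remaining [-42, 14, -28, 25, 26, 23, 28, 44] -> smallest is -42
  Remaining [14, -28, 25, 26, 23, 28, 44] -> smallest is -28
  Remaining [14, 25, 26, 23, 28, 44] -> smallest is 14
  Remaining [25, 26, 23, 28, 44] -> smallest is 23
  Remaining [25, 26, 28, 44] -> smallest is 25
  Remaining [26, 28, 44] -> smallest is 26
  Remaining [28, 44] -> smallest is 28
  Remaining [44] -> smallest is 44
Collecting the picks in order gives the sorted list.
Final answer: [-42, -28, 14, 23, 25, 26, 28, 44]


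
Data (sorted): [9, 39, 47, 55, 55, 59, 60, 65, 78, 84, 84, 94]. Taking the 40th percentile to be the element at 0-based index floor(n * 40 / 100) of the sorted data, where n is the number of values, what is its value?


The dataset has n = 12 elements.
Index = floor(12 * 40 / 100) = floor(480 / 100) = floor(4.8) = 4
Counting from index 0 in the sorted data, the element at index 4 is 55.
Final answer: 55


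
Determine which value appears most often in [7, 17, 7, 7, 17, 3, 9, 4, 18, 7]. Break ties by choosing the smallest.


Count the frequency of each value:
  3 appears 1 time(s)
  4 appears 1 time(s)
  7 appears 4 time(s)
  9 appears 1 time(s)
  17 appears 2 time(s)
  18 appears 1 time(s)
Maximum frequency is 4.
Only 7 reaches that frequency, so it is the mode.
Final answer: 7


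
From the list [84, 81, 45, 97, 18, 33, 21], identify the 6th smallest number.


Sort ascending: [18, 21, 33, 45, 81, 84, 97]
The 6th element (1-indexed) is at index 5.
Value = 84
Final answer: 84


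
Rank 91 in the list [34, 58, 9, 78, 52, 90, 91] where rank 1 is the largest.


Sort descending: [91, 90, 78, 58, 52, 34, 9]
Find 91 in the sorted list.
91 is at position 1.
Final answer: 1


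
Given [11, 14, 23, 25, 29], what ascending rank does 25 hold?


Sort ascending: [11, 14, 23, 25, 29]
Find 25 in the sorted list.
25 is at position 4 (1-indexed).
Final answer: 4


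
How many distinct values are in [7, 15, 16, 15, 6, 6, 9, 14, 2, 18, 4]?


List all unique values:
Distinct values: [2, 4, 6, 7, 9, 14, 15, 16, 18]
Count = 9
Final answer: 9


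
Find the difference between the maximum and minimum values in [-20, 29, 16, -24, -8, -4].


Maximum value: 29
Minimum value: -24
Range = 29 - (-24) = 53
Final answer: 53


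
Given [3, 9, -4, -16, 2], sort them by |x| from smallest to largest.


Compute absolute values:
  |3| = 3
  |9| = 9
  |-4| = 4
  |-16| = 16
  |2| = 2
Absolute values in increasing order: 2 < 3 < 4 < 9 < 16
Listing the original numbers in that order gives the answer.
Final answer: [2, 3, -4, 9, -16]


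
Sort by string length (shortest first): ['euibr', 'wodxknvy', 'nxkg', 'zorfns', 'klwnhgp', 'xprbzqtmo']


Compute lengths:
  'euibr' has length 5
  'wodxknvy' has length 8
  'nxkg' has length 4
  'zorfns' has length 6
  'klwnhgp' has length 7
  'xprbzqtmo' has length 9
Lengths in increasing order: 4 < 5 < 6 < 7 < 8 < 9
Listing the words in that order gives the answer.
Final answer: ['nxkg', 'euibr', 'zorfns', 'klwnhgp', 'wodxknvy', 'xprbzqtmo']


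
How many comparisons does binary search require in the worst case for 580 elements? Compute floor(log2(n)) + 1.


Binary search halves the search space each step.
Maximum comparisons = floor(log2(580)) + 1
log2(580) = 9.1799
floor(log2(580)) = 9, so 9 + 1 = 10
Final answer: 10


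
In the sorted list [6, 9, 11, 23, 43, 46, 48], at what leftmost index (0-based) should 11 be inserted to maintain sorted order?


List is sorted: [6, 9, 11, 23, 43, 46, 48]
We need the leftmost position where 11 can be inserted, i.e. the first index whose element is >= 11 (or the end of the list if none is).
Binary search with low=0, high=7 (0-based indices):
  low=0, high=7, mid=3: a[3]=23 >= 11, so high = 3
  low=0, high=3, mid=1: a[1]=9 < 11, so low = 2
  low=2, high=3, mid=2: a[2]=11 >= 11, so high = 2
Now low = high = 2, so the insertion index is 2.
Final answer: 2


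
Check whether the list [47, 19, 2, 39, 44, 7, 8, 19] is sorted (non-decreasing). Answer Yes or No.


Check consecutive pairs:
  47 <= 19? False
  19 <= 2? False
  2 <= 39? True
  39 <= 44? True
  44 <= 7? False
  7 <= 8? True
  8 <= 19? True
3 consecutive pair(s) are out of order, so the list is not sorted.
Final answer: No


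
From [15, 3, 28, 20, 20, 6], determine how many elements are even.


Check each element:
  15 is odd
  3 is odd
  28 is even
  20 is even
  20 is even
  6 is even
Evens: [28, 20, 20, 6]
Count of evens = 4
Final answer: 4


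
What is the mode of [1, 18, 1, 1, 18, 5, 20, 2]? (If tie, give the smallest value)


Count the frequency of each value:
  1 appears 3 time(s)
  2 appears 1 time(s)
  5 appears 1 time(s)
  18 appears 2 time(s)
  20 appears 1 time(s)
Maximum frequency is 3.
Only 1 reaches that frequency, so it is the mode.
Final answer: 1


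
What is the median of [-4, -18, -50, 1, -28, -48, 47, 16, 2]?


First, sort the list: [-50, -48, -28, -18, -4, 1, 2, 16, 47]
The list has 9 elements (odd count).
The middle index is 4 (0-based), and the element there is -4.
Final answer: -4


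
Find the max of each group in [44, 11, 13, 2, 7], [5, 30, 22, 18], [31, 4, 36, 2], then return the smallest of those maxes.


Find max of each group:
  Group 1: [44, 11, 13, 2, 7] -> max = 44
  Group 2: [5, 30, 22, 18] -> max = 30
  Group 3: [31, 4, 36, 2] -> max = 36
Maxes: [44, 30, 36]
Minimum of maxes = 30
Final answer: 30


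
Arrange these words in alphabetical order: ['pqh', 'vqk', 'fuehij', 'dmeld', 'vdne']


Compare strings character by character (the first differing letter decides):
  'dmeld' < 'fuehij' since 'd' < 'f' at position 1
  'fuehij' < 'pqh' since 'f' < 'p' at position 1
  'pqh' < 'vdne' since 'p' < 'v' at position 1
  'vdne' < 'vqk' since 'd' < 'q' at position 2
Chaining these comparisons gives the alphabetical order.
Final answer: ['dmeld', 'fuehij', 'pqh', 'vdne', 'vqk']


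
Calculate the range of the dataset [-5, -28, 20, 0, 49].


Maximum value: 49
Minimum value: -28
Range = 49 - (-28) = 77
Final answer: 77


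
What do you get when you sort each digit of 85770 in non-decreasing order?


The number 85770 has digits: 8, 5, 7, 7, 0
Sorted: 0, 5, 7, 7, 8
Joining the sorted digits gives the result.
Final answer: 05778


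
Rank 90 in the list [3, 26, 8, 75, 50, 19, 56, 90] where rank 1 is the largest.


Sort descending: [90, 75, 56, 50, 26, 19, 8, 3]
Find 90 in the sorted list.
90 is at position 1.
Final answer: 1


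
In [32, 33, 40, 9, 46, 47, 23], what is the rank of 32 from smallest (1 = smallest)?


Sort ascending: [9, 23, 32, 33, 40, 46, 47]
Find 32 in the sorted list.
32 is at position 3 (1-indexed).
Final answer: 3


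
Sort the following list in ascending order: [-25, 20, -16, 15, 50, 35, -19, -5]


Original list: [-25, 20, -16, 15, 50, 35, -19, -5]
Repeatedly take the smallest remaining element:
  Remaining [-25, 20, -16, 15, 50, 35, -19, -5] -> smallest is -25
  Remaining [20, -16, 15, 50, 35, -19, -5] -> smallest is -19
  Remaining [20, -16, 15, 50, 35, -5] -> smallest is -16
  Remaining [20, 15, 50, 35, -5] -> smallest is -5
  Remaining [20, 15, 50, 35] -> smallest is 15
  Remaining [20, 50, 35] -> smallest is 20
  Remaining [50, 35] -> smallest is 35
  Remaining [50] -> smallest is 50
Collecting the picks in order gives the sorted list.
Final answer: [-25, -19, -16, -5, 15, 20, 35, 50]


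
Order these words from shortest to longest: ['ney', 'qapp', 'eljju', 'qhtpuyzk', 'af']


Compute lengths:
  'ney' has length 3
  'qapp' has length 4
  'eljju' has length 5
  'qhtpuyzk' has length 8
  'af' has length 2
Lengths in increasing order: 2 < 3 < 4 < 5 < 8
Listing the words in that order gives the answer.
Final answer: ['af', 'ney', 'qapp', 'eljju', 'qhtpuyzk']


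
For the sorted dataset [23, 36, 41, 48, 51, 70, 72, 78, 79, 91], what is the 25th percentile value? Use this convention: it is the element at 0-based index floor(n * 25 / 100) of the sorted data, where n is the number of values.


The dataset has n = 10 elements.
Index = floor(10 * 25 / 100) = floor(250 / 100) = floor(2.5) = 2
Counting from index 0 in the sorted data, the element at index 2 is 41.
Final answer: 41


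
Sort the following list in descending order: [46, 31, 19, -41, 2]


Original list: [46, 31, 19, -41, 2]
Repeatedly take the largest remaining element:
  Remaining [46, 31, 19, -41, 2] -> largest is 46
  Remaining [31, 19, -41, 2] -> largest is 31
  Remaining [19, -41, 2] -> largest is 19
  Remaining [-41, 2] -> largest is 2
  Remaining [-41] -> largest is -41
Collecting the picks in order gives the descending list.
Final answer: [46, 31, 19, 2, -41]


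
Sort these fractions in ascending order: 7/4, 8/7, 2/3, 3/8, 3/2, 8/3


Convert to decimal for comparison:
  7/4 = 1.75
  8/7 = 1.1429
  2/3 = 0.6667
  3/8 = 0.375
  3/2 = 1.5
  8/3 = 2.6667
Decimals in increasing order: 0.375 < 0.6667 < 1.1429 < 1.5 < 1.75 < 2.6667
Writing each back as its fraction gives the sorted order.
Final answer: 3/8, 2/3, 8/7, 3/2, 7/4, 8/3


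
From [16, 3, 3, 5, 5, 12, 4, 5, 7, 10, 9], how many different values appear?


List all unique values:
Distinct values: [3, 4, 5, 7, 9, 10, 12, 16]
Count = 8
Final answer: 8


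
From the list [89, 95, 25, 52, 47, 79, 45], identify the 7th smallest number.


Sort ascending: [25, 45, 47, 52, 79, 89, 95]
The 7th element (1-indexed) is at index 6.
Value = 95
Final answer: 95


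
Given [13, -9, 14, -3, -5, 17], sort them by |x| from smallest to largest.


Compute absolute values:
  |13| = 13
  |-9| = 9
  |14| = 14
  |-3| = 3
  |-5| = 5
  |17| = 17
Absolute values in increasing order: 3 < 5 < 9 < 13 < 14 < 17
Listing the original numbers in that order gives the answer.
Final answer: [-3, -5, -9, 13, 14, 17]


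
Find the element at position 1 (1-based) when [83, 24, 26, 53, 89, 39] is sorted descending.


Sort descending: [89, 83, 53, 39, 26, 24]
The 1st element (1-indexed) is at index 0.
Value = 89
Final answer: 89


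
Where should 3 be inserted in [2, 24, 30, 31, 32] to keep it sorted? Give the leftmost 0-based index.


List is sorted: [2, 24, 30, 31, 32]
We need the leftmost position where 3 can be inserted, i.e. the first index whose element is >= 3 (or the end of the list if none is).
Binary search with low=0, high=5 (0-based indices):
  low=0, high=5, mid=2: a[2]=30 >= 3, so high = 2
  low=0, high=2, mid=1: a[1]=24 >= 3, so high = 1
  low=0, high=1, mid=0: a[0]=2 < 3, so low = 1
Now low = high = 1, so the insertion index is 1.
Final answer: 1


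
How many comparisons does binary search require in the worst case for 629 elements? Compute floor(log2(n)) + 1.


Binary search halves the search space each step.
Maximum comparisons = floor(log2(629)) + 1
log2(629) = 9.2969
floor(log2(629)) = 9, so 9 + 1 = 10
Final answer: 10


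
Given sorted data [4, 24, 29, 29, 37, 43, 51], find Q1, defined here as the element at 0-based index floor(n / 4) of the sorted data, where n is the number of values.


The list has n = 7 elements.
Q1 index = floor(7 / 4) = floor(1.75) = 1
Counting from index 0 in the sorted data, the element at index 1 is 24.
Final answer: 24


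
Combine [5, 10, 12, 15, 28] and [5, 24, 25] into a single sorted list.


List A: [5, 10, 12, 15, 28]
List B: [5, 24, 25]
Repeatedly compare the front elements and take the smaller:
  5 vs 5 -> take 5
  10 vs 5 -> take 5
  10 vs 24 -> take 10
  12 vs 24 -> take 12
  15 vs 24 -> take 15
  28 vs 24 -> take 24
  28 vs 25 -> take 25
  B is exhausted; append the rest of A: [28]
Final answer: [5, 5, 10, 12, 15, 24, 25, 28]


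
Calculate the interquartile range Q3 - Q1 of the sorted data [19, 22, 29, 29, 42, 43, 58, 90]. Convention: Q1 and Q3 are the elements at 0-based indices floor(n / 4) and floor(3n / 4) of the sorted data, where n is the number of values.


The data has n = 8 elements.
Q1 index = floor(8 / 4) = floor(2) = 2; Q3 index = floor(3 * 8 / 4) = floor(6) = 6
Q1 = element at index 2 = 29
Q3 = element at index 6 = 58
IQR = 58 - 29 = 29
Final answer: 29


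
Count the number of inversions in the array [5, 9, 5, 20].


For each element, count the later elements that are smaller than it:
  5 (index 0): smaller elements after it = [] -> 0
  9 (index 1): smaller elements after it = [5] -> 1
  5 (index 2): smaller elements after it = [] -> 0
Total inversions = 0 + 1 + 0 = 1
Final answer: 1


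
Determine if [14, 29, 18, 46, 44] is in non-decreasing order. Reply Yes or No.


Check consecutive pairs:
  14 <= 29? True
  29 <= 18? False
  18 <= 46? True
  46 <= 44? False
2 consecutive pair(s) are out of order, so the list is not sorted.
Final answer: No
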